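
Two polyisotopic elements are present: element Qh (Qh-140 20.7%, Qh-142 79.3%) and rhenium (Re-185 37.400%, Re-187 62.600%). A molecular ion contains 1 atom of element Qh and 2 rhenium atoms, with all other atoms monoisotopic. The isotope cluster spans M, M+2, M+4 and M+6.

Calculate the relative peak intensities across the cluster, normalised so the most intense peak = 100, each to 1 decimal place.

6.4 : 45.9 : 100.0 : 68.7

Element Qh pattern (n=1): 0.2070 : 0.7930
Rhenium pattern (n=2): 0.139876 : 0.468248 : 0.391876
Convolve the two distributions (both contribute in 2-u steps):
  M: 0.2070×0.139876 = 0.028954
  M+2: 0.2070×0.468248 + 0.7930×0.139876 = 0.207849
  M+4: 0.2070×0.391876 + 0.7930×0.468248 = 0.452439
  M+6: 0.7930×0.391876 = 0.310758
Scale to base peak (0.452439) = 100: 6.4 : 45.9 : 100.0 : 68.7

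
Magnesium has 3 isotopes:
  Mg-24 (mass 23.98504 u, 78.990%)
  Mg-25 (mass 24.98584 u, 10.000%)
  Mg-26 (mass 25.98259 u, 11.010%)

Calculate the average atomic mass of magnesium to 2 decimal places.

24.31 u

Ar = Σ fᵢ·mᵢ = 0.78990 × 23.98504 + 0.10000 × 24.98584 + 0.11010 × 25.98259
= 18.945783 + 2.498584 + 2.860683 = 24.305050 u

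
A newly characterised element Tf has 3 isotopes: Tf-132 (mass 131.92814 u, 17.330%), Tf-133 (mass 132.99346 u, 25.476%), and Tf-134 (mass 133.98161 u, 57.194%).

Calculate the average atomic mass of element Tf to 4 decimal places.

Average mass = Σ (abundance × isotope mass) = 0.17330 × 131.92814 + 0.25476 × 132.99346 + 0.57194 × 133.98161
= 22.863147 + 33.881414 + 76.629442 = 133.374003 u

133.3740 u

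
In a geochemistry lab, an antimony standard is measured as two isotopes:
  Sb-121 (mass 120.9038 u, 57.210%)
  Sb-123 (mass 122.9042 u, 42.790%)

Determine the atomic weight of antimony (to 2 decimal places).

Average mass = Σ (abundance × isotope mass) = 0.57210 × 120.9038 + 0.42790 × 122.9042
= 69.16906 + 52.59071 = 121.75977 u

121.76 u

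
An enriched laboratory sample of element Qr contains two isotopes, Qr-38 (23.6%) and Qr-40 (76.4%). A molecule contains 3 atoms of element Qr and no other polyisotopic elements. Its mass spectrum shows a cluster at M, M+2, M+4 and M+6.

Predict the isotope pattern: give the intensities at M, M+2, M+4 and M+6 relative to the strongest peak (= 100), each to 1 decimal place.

2.9 : 28.6 : 92.7 : 100.0

Expanding (0.236 + 0.764)^3:
P(M) = 0.236^3 = 0.013144
P(M+2) = 3 × 0.236^2 × 0.764^1 = 0.127655
P(M+4) = 3 × 0.236^1 × 0.764^2 = 0.413257
P(M+6) = 0.764^3 = 0.445944
The M+6 peak is largest (0.445944); scaling to 100 gives 2.9 : 28.6 : 92.7 : 100.0.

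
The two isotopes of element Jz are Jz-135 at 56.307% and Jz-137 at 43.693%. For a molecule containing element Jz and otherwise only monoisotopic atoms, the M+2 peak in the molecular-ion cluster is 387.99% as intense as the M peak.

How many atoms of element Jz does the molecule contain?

For n independent Jz atoms, I(M+2)/I(M) = n · (abundance Jz-137) / (abundance Jz-135) = n · 0.43693/0.56307.
n = 3.8799 × 0.56307/0.43693 = 5.00 ≈ 5

5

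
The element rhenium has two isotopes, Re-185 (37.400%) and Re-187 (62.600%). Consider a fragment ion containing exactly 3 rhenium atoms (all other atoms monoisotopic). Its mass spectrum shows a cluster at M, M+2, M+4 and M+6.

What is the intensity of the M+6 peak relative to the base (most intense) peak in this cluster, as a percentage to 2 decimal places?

(0.37400 + 0.62600)^3 gives M 0.0523, M+2 0.2627, M+4 0.4397, M+6 0.2453; the largest is M+4.
P(M+4) = C(3,2) × 0.37400^1 × 0.62600^2 = 3 × 0.3740 × 0.391876 = 0.439685 (base)
P(M+6) = C(3,3) × 0.37400^0 × 0.62600^3 = 1 × 1.0000 × 0.24531438 = 0.245314
Relative intensity = 0.245314 / 0.439685 × 100 = 55.79

55.79%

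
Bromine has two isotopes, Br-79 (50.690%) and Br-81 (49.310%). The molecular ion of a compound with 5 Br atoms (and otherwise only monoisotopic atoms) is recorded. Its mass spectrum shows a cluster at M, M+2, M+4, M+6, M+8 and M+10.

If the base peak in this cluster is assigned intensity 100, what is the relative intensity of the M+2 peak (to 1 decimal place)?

Term probabilities: M 0.0335, M+2 0.1628, M+4 0.3167, M+6 0.3081, M+8 0.1498, M+10 0.0292. Base peak = M+4.
P(M+4) = C(5,2) × 0.50690^3 × 0.49310^2 = 10 × 0.13024674 × 0.24314761 = 0.316692 (base)
P(M+2) = C(5,1) × 0.50690^4 × 0.49310^1 = 5 × 0.06602207 × 0.4931 = 0.162777
Relative intensity = 0.162777 / 0.316692 × 100 = 51.4

51.4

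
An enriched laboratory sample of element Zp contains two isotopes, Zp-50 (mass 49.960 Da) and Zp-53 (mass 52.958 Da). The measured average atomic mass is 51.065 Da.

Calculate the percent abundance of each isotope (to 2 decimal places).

Writing the weighted mean with unknown fraction x of Zp-50:
49.960·x + 52.958·(1 − x) = 51.065
(49.960 − 52.958)·x = 51.065 − 52.958
x = -1.893 / -2.998 = 0.63142 → 63.14% Zp-50, 36.86% Zp-53.

Zp-50: 63.14%, Zp-53: 36.86%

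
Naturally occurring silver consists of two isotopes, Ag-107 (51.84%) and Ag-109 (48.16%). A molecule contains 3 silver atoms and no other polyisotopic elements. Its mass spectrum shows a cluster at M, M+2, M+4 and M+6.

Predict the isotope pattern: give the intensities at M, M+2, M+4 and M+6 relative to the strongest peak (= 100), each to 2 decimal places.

35.88 : 100.00 : 92.90 : 28.77

Expanding (0.5184 + 0.4816)^3:
P(M) = 0.5184^3 = 0.139314
P(M+2) = 3 × 0.5184^2 × 0.4816^1 = 0.388273
P(M+4) = 3 × 0.5184^1 × 0.4816^2 = 0.360711
P(M+6) = 0.4816^3 = 0.111702
The M+2 peak is largest (0.388273); scaling to 100 gives 35.88 : 100.00 : 92.90 : 28.77.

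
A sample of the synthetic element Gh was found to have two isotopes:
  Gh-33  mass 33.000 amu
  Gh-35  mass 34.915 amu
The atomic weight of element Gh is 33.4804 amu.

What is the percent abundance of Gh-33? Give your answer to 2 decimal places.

With x = fraction of Gh-33 (so Gh-35 is 1 − x):
33.000·x + 34.915·(1 − x) = 33.4804
(33.000 − 34.915)·x = 33.4804 − 34.915
x = -1.4346 / -1.915 = 0.74914 → 74.91% Gh-33, 25.09% Gh-35.

74.91%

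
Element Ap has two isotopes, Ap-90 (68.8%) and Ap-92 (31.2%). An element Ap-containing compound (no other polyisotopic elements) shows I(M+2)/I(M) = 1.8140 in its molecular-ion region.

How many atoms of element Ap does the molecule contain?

With n Ap atoms, P(M+2)/P(M) = C(n,1)·p^(n−1)q / p^n = n·q/p = n · 0.312/0.688.
n = 1.8140 × 0.688/0.312 = 4.00 ≈ 4

4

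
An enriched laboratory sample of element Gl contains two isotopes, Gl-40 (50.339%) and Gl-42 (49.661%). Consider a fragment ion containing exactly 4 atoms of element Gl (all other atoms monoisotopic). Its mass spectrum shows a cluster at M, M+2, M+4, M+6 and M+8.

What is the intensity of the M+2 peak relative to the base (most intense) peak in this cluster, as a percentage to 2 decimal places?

67.58%

(0.50339 + 0.49661)^4 gives M 0.0642, M+2 0.2534, M+4 0.3750, M+6 0.2466, M+8 0.0608; the largest is M+4.
P(M+4) = C(4,2) × 0.50339^2 × 0.49661^2 = 6 × 0.25340149 × 0.24662149 = 0.374966 (base)
P(M+2) = C(4,1) × 0.50339^3 × 0.49661^1 = 4 × 0.12755978 × 0.49661 = 0.253390
Relative intensity = 0.253390 / 0.374966 × 100 = 67.58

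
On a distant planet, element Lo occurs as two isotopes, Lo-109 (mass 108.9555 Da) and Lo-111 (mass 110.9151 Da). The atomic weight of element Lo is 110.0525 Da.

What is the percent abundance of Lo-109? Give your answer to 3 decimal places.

With x = fraction of Lo-109 (so Lo-111 is 1 − x):
108.9555·x + 110.9151·(1 − x) = 110.0525
(108.9555 − 110.9151)·x = 110.0525 − 110.9151
x = -0.8626 / -1.9596 = 0.44019 → 44.019% Lo-109, 55.981% Lo-111.

44.019%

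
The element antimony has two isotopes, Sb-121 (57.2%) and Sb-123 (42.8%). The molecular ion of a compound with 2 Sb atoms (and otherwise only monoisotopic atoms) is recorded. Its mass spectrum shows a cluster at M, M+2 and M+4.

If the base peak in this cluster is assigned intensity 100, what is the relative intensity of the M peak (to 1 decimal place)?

66.8

Binomial terms of (0.572 + 0.428)^2: M 0.3272, M+2 0.4896, M+4 0.1832 → M+2 is the base peak.
P(M+2) = C(2,1) × 0.572^1 × 0.428^1 = 2 × 0.5720 × 0.4280 = 0.489632 (base)
P(M) = C(2,0) × 0.572^2 × 0.428^0 = 1 × 0.327184 × 1.0000 = 0.327184
Relative intensity = 0.327184 / 0.489632 × 100 = 66.8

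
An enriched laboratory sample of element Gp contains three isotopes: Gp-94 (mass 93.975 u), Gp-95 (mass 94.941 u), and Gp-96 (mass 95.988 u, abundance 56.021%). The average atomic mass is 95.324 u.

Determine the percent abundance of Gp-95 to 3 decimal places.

22.909%

The remaining 43.979% is split between Gp-94 (fraction x) and Gp-95 (fraction 0.43979 − x).
Substituting: 93.975x + 94.941(0.43979 − x) = 41.55056252
(93.975 − 94.941)x = -0.20353987  ⇒  x = 0.21070, y = 0.22909
Gp-94: 21.070%, Gp-95: 22.909%.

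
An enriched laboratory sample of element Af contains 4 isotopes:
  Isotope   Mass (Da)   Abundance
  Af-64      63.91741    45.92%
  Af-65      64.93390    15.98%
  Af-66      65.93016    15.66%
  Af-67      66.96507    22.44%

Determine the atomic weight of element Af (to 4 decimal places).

65.0789 Da

The abundance-weighted mean is 0.4592 × 63.91741 + 0.1598 × 64.93390 + 0.1566 × 65.93016 + 0.2244 × 66.96507
= 29.350875 + 10.376437 + 10.324663 + 15.026962 = 65.078937 Da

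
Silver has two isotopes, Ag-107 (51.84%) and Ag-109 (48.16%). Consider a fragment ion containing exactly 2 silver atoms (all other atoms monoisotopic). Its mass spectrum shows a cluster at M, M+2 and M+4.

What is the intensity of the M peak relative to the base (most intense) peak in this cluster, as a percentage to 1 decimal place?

53.8%

Binomial terms of (0.5184 + 0.4816)^2: M 0.2687, M+2 0.4993, M+4 0.2319 → M+2 is the base peak.
P(M+2) = C(2,1) × 0.5184^1 × 0.4816^1 = 2 × 0.5184 × 0.4816 = 0.499323 (base)
P(M) = C(2,0) × 0.5184^2 × 0.4816^0 = 1 × 0.26873856 × 1.0000 = 0.268739
Relative intensity = 0.268739 / 0.499323 × 100 = 53.8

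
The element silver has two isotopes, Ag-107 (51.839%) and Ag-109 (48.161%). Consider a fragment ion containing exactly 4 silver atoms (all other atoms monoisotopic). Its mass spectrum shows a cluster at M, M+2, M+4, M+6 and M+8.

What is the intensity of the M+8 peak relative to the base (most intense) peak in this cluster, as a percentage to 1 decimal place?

(0.51839 + 0.48161)^4 gives M 0.0722, M+2 0.2684, M+4 0.3740, M+6 0.2316, M+8 0.0538; the largest is M+4.
P(M+4) = C(4,2) × 0.51839^2 × 0.48161^2 = 6 × 0.26872819 × 0.23194819 = 0.373986 (base)
P(M+8) = C(4,4) × 0.51839^0 × 0.48161^4 = 1 × 1.0000 × 0.05379996 = 0.053800
Relative intensity = 0.053800 / 0.373986 × 100 = 14.4

14.4%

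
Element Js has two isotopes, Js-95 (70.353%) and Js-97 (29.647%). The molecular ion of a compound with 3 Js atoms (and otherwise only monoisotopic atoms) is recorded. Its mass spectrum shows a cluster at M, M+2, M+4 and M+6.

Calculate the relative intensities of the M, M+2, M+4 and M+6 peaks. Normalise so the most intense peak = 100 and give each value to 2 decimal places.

79.10 : 100.00 : 42.14 : 5.92

The 3 Js atoms are independent, so intensities follow the terms of (0.70353 + 0.29647)^3.
P(M) = 0.70353^3 = 0.348215
P(M+2) = 3 × 0.70353^2 × 0.29647^1 = 0.440217
P(M+4) = 3 × 0.70353^1 × 0.29647^2 = 0.185509
P(M+6) = 0.29647^3 = 0.026058
The M+2 peak is largest (0.440217); scaling to 100 gives 79.10 : 100.00 : 42.14 : 5.92.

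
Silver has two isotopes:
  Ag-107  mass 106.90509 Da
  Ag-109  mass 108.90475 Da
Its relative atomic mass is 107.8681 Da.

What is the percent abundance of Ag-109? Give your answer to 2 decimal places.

Let x be the fractional abundance of Ag-107; then Ag-109 has abundance 1 − x.
106.90509·x + 108.90475·(1 − x) = 107.8681
(106.90509 − 108.90475)·x = 107.8681 − 108.90475
x = -1.03665 / -1.99966 = 0.51841 → 51.84% Ag-107, 48.16% Ag-109.

48.16%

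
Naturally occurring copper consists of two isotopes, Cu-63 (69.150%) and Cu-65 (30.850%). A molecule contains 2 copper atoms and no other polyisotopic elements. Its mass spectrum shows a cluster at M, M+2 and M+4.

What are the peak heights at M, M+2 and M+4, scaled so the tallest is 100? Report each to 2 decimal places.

100.00 : 89.23 : 19.90

The 2 Cu atoms are independent, so intensities follow the terms of (0.69150 + 0.30850)^2.
P(M) = 0.69150^2 = 0.478172
P(M+2) = 2 × 0.69150^1 × 0.30850^1 = 0.426656
P(M+4) = 0.30850^2 = 0.095172
The M peak is largest (0.478172); scaling to 100 gives 100.00 : 89.23 : 19.90.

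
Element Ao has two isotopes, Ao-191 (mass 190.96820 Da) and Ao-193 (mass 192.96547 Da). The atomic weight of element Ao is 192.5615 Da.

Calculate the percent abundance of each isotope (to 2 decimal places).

Let x be the fractional abundance of Ao-191; then Ao-193 has abundance 1 − x.
190.96820·x + 192.96547·(1 − x) = 192.5615
(190.96820 − 192.96547)·x = 192.5615 − 192.96547
x = -0.40397 / -1.99727 = 0.20226 → 20.23% Ao-191, 79.77% Ao-193.

Ao-191: 20.23%, Ao-193: 79.77%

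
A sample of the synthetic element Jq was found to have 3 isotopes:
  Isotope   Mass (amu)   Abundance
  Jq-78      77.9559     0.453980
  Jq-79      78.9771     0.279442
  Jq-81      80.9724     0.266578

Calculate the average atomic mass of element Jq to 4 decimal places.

Weight each isotope mass by its fractional abundance: 0.453980 × 77.9559 + 0.279442 × 78.9771 + 0.266578 × 80.9724
= 35.39042 + 22.06952 + 21.58546 = 79.04540 amu

79.0454 amu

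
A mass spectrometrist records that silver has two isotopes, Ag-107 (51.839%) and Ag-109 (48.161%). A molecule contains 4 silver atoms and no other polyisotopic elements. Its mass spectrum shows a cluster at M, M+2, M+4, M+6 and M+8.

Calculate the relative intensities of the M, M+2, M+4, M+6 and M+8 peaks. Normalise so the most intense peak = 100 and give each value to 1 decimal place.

19.3 : 71.8 : 100.0 : 61.9 : 14.4

Each Ag atom is independently Ag-107 (p = 0.51839) or Ag-109 (q = 0.48161); the cluster is the binomial expansion (p + q)^4.
P(M) = 0.51839^4 = 0.072215
P(M+2) = 4 × 0.51839^3 × 0.48161^1 = 0.268365
P(M+4) = 6 × 0.51839^2 × 0.48161^2 = 0.373986
P(M+6) = 4 × 0.51839^1 × 0.48161^3 = 0.231634
P(M+8) = 0.48161^4 = 0.053800
The M+4 peak is largest (0.373986); scaling to 100 gives 19.3 : 71.8 : 100.0 : 61.9 : 14.4.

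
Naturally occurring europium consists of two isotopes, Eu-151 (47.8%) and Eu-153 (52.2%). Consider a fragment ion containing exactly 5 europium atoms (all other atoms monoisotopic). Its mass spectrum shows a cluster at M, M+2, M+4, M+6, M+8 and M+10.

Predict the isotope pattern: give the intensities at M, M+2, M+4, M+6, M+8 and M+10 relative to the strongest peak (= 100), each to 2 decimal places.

7.68 : 41.93 : 91.57 : 100.00 : 54.60 : 11.93

Expanding (0.478 + 0.522)^5:
P(M) = 0.478^5 = 0.024954
P(M+2) = 5 × 0.478^4 × 0.522^1 = 0.136255
P(M+4) = 10 × 0.478^3 × 0.522^2 = 0.297594
P(M+6) = 10 × 0.478^2 × 0.522^3 = 0.324988
P(M+8) = 5 × 0.478^1 × 0.522^4 = 0.177452
P(M+10) = 0.522^5 = 0.038757
The M+6 peak is largest (0.324988); scaling to 100 gives 7.68 : 41.93 : 91.57 : 100.00 : 54.60 : 11.93.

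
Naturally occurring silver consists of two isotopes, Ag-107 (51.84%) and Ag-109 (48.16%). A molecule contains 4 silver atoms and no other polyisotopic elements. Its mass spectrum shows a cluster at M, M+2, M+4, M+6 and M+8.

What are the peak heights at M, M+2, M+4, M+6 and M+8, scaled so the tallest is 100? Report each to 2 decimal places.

The 4 Ag atoms are independent, so intensities follow the terms of (0.5184 + 0.4816)^4.
P(M) = 0.5184^4 = 0.072220
P(M+2) = 4 × 0.5184^3 × 0.4816^1 = 0.268375
P(M+4) = 6 × 0.5184^2 × 0.4816^2 = 0.373985
P(M+6) = 4 × 0.5184^1 × 0.4816^3 = 0.231624
P(M+8) = 0.4816^4 = 0.053795
The M+4 peak is largest (0.373985); scaling to 100 gives 19.31 : 71.76 : 100.00 : 61.93 : 14.38.

19.31 : 71.76 : 100.00 : 61.93 : 14.38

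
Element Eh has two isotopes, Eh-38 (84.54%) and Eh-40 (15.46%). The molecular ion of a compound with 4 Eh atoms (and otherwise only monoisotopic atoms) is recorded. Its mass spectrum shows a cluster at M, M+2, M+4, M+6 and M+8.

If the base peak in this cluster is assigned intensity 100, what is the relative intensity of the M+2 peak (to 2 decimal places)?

73.15

Binomial terms of (0.8454 + 0.1546)^4: M 0.5108, M+2 0.3736, M+4 0.1025, M+6 0.0125, M+8 0.0006 → M is the base peak.
P(M) = C(4,0) × 0.8454^4 × 0.1546^0 = 1 × 0.51079775 × 1.0000 = 0.510798 (base)
P(M+2) = C(4,1) × 0.8454^3 × 0.1546^1 = 4 × 0.60420836 × 0.1546 = 0.373642
Relative intensity = 0.373642 / 0.510798 × 100 = 73.15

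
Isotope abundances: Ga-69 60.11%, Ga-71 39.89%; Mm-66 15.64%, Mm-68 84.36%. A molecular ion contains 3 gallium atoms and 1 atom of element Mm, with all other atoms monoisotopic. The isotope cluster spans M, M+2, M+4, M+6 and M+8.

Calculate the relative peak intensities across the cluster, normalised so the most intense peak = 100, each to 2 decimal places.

Gallium pattern (n=3): 0.21719018 : 0.43239309 : 0.28694328 : 0.06347345
Element Mm pattern (n=1): 0.1564 : 0.8436
Convolve the two distributions (both contribute in 2-u steps):
  M: 0.21719018×0.1564 = 0.033969
  M+2: 0.21719018×0.8436 + 0.43239309×0.1564 = 0.250848
  M+4: 0.43239309×0.8436 + 0.28694328×0.1564 = 0.409645
  M+6: 0.28694328×0.8436 + 0.06347345×0.1564 = 0.251993
  M+8: 0.06347345×0.8436 = 0.053546
Scale to base peak (0.409645) = 100: 8.29 : 61.24 : 100.00 : 61.51 : 13.07

8.29 : 61.24 : 100.00 : 61.51 : 13.07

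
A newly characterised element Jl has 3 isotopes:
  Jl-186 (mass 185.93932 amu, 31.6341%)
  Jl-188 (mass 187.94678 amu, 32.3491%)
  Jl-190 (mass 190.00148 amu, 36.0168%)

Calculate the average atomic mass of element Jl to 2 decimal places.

188.05 amu

Ar = Σ fᵢ·mᵢ = 0.316341 × 185.93932 + 0.323491 × 187.94678 + 0.360168 × 190.00148
= 58.820230 + 60.799092 + 68.432453 = 188.051775 amu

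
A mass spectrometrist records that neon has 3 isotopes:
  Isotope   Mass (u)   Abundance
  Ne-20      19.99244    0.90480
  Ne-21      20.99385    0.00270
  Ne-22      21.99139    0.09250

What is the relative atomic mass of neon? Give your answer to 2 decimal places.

20.18 u

Average mass = Σ (abundance × isotope mass) = 0.90480 × 19.99244 + 0.00270 × 20.99385 + 0.09250 × 21.99139
= 18.089160 + 0.056683 + 2.034204 = 20.180047 u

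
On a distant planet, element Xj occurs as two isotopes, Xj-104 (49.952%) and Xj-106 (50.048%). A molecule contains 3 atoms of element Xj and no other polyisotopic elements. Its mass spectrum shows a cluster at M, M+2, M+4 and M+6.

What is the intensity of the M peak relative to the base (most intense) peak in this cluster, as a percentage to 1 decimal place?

33.2%

(0.49952 + 0.50048)^3 gives M 0.1246, M+2 0.3746, M+4 0.3754, M+6 0.1254; the largest is M+4.
P(M+4) = C(3,2) × 0.49952^1 × 0.50048^2 = 3 × 0.49952 × 0.25048023 = 0.375360 (base)
P(M) = C(3,0) × 0.49952^3 × 0.50048^0 = 1 × 0.12464035 × 1.0000 = 0.124640
Relative intensity = 0.124640 / 0.375360 × 100 = 33.2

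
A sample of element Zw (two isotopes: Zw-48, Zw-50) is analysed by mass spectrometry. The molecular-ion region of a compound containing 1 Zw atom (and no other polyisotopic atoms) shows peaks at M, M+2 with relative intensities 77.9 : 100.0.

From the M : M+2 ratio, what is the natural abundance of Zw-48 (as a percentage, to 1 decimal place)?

43.8%

Write p for the Zw-48 fraction. I(M+2)/I(M) = [C(1,1)·p^0·(1−p)] / p^1 = 1·(1−p)/p = 100.0/77.9 = 1.2837
(1−p)/p = 1.2837/1 = 1.2837  ⇒  p = 1/(1 + 1.2837) = 0.4379
Zw-48: 43.8%, Zw-50: 56.2%.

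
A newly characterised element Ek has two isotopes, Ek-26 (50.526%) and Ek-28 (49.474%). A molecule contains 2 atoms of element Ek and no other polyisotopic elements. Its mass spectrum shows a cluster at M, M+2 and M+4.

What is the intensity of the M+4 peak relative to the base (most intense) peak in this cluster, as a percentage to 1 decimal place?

49.0%

(0.50526 + 0.49474)^2 gives M 0.2553, M+2 0.4999, M+4 0.2448; the largest is M+2.
P(M+2) = C(2,1) × 0.50526^1 × 0.49474^1 = 2 × 0.50526 × 0.49474 = 0.499945 (base)
P(M+4) = C(2,2) × 0.50526^0 × 0.49474^2 = 1 × 1.0000 × 0.24476767 = 0.244768
Relative intensity = 0.244768 / 0.499945 × 100 = 49.0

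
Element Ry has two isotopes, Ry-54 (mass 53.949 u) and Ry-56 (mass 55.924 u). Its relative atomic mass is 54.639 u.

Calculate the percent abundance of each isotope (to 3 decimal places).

Ry-54: 65.063%, Ry-56: 34.937%

With x = fraction of Ry-54 (so Ry-56 is 1 − x):
53.949·x + 55.924·(1 − x) = 54.639
(53.949 − 55.924)·x = 54.639 − 55.924
x = -1.285 / -1.975 = 0.65063 → 65.063% Ry-54, 34.937% Ry-56.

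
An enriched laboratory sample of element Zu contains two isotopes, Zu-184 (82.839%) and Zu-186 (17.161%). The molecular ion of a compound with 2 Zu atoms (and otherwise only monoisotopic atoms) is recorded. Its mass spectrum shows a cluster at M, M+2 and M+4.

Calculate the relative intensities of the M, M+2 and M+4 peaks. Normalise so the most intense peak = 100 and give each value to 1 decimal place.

100.0 : 41.4 : 4.3

Expanding (0.82839 + 0.17161)^2:
P(M) = 0.82839^2 = 0.686230
P(M+2) = 2 × 0.82839^1 × 0.17161^1 = 0.284320
P(M+4) = 0.17161^2 = 0.029450
The M peak is largest (0.686230); scaling to 100 gives 100.0 : 41.4 : 4.3.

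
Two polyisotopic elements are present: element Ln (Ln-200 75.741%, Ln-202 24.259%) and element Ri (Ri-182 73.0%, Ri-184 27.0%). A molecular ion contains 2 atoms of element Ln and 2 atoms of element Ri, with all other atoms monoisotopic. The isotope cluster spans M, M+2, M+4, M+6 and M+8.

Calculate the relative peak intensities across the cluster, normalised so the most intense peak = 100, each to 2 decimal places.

Element Ln pattern (n=2): 0.57366991 : 0.36748018 : 0.05884991
Element Ri pattern (n=2): 0.5329 : 0.3942 : 0.0729
Convolve the two distributions (both contribute in 2-u steps):
  M: 0.57366991×0.5329 = 0.305709
  M+2: 0.57366991×0.3942 + 0.36748018×0.5329 = 0.421971
  M+4: 0.57366991×0.0729 + 0.36748018×0.3942 + 0.05884991×0.5329 = 0.218042
  M+6: 0.36748018×0.0729 + 0.05884991×0.3942 = 0.049988
  M+8: 0.05884991×0.0729 = 0.004290
Scale to base peak (0.421971) = 100: 72.45 : 100.00 : 51.67 : 11.85 : 1.02

72.45 : 100.00 : 51.67 : 11.85 : 1.02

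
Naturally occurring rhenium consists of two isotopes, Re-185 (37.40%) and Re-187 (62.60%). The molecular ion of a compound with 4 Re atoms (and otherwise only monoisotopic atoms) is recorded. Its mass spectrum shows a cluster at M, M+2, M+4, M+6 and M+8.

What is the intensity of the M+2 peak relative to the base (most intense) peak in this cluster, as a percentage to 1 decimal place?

(0.3740 + 0.6260)^4 gives M 0.0196, M+2 0.1310, M+4 0.3289, M+6 0.3670, M+8 0.1536; the largest is M+6.
P(M+6) = C(4,3) × 0.3740^1 × 0.6260^3 = 4 × 0.3740 × 0.24531438 = 0.366990 (base)
P(M+2) = C(4,1) × 0.3740^3 × 0.6260^1 = 4 × 0.05231362 × 0.6260 = 0.130993
Relative intensity = 0.130993 / 0.366990 × 100 = 35.7

35.7%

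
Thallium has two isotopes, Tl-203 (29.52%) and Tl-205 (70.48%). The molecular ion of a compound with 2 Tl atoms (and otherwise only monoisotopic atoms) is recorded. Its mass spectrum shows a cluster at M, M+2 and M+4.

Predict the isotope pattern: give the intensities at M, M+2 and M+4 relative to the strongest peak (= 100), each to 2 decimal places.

Expanding (0.2952 + 0.7048)^2:
P(M) = 0.2952^2 = 0.087143
P(M+2) = 2 × 0.2952^1 × 0.7048^1 = 0.416114
P(M+4) = 0.7048^2 = 0.496743
The M+4 peak is largest (0.496743); scaling to 100 gives 17.54 : 83.77 : 100.00.

17.54 : 83.77 : 100.00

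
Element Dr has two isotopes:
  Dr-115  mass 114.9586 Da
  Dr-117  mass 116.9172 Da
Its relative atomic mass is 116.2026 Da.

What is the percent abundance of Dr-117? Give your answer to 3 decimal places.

63.515%

Writing the weighted mean with unknown fraction x of Dr-115:
114.9586·x + 116.9172·(1 − x) = 116.2026
(114.9586 − 116.9172)·x = 116.2026 − 116.9172
x = -0.7146 / -1.9586 = 0.36485 → 36.485% Dr-115, 63.515% Dr-117.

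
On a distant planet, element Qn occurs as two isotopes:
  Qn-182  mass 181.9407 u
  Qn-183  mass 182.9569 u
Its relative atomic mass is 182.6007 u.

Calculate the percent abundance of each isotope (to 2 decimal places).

With x = fraction of Qn-182 (so Qn-183 is 1 − x):
181.9407·x + 182.9569·(1 − x) = 182.6007
(181.9407 − 182.9569)·x = 182.6007 − 182.9569
x = -0.3562 / -1.0162 = 0.35052 → 35.05% Qn-182, 64.95% Qn-183.

Qn-182: 35.05%, Qn-183: 64.95%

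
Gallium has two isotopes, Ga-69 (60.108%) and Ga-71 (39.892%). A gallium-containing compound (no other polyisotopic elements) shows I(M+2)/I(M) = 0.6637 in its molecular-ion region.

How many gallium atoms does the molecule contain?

With n Ga atoms, P(M+2)/P(M) = C(n,1)·p^(n−1)q / p^n = n·q/p = n · 0.39892/0.60108.
n = 0.6637 × 0.60108/0.39892 = 1.00 ≈ 1

1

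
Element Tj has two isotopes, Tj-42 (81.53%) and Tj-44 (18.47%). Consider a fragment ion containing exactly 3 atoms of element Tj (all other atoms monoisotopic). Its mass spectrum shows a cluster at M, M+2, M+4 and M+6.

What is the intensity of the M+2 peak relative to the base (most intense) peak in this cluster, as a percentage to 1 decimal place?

Binomial terms of (0.8153 + 0.1847)^3: M 0.5419, M+2 0.3683, M+4 0.0834, M+6 0.0063 → M is the base peak.
P(M) = C(3,0) × 0.8153^3 × 0.1847^0 = 1 × 0.5419414 × 1.0000 = 0.541941 (base)
P(M+2) = C(3,1) × 0.8153^2 × 0.1847^1 = 3 × 0.66471409 × 0.1847 = 0.368318
Relative intensity = 0.368318 / 0.541941 × 100 = 68.0

68.0%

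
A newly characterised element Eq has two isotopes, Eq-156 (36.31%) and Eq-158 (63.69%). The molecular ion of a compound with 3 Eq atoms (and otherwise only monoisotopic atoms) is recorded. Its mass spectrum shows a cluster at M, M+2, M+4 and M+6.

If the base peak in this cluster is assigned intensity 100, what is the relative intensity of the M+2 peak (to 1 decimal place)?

(0.3631 + 0.6369)^3 gives M 0.0479, M+2 0.2519, M+4 0.4419, M+6 0.2584; the largest is M+4.
P(M+4) = C(3,2) × 0.3631^1 × 0.6369^2 = 3 × 0.3631 × 0.40564161 = 0.441865 (base)
P(M+2) = C(3,1) × 0.3631^2 × 0.6369^1 = 3 × 0.13184161 × 0.6369 = 0.251910
Relative intensity = 0.251910 / 0.441865 × 100 = 57.0

57.0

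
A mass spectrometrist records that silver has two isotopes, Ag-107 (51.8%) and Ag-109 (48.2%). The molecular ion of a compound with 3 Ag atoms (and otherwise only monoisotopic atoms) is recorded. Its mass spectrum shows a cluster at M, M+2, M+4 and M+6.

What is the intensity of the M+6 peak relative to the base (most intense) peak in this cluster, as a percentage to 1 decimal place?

Term probabilities: M 0.1390, M+2 0.3880, M+4 0.3610, M+6 0.1120. Base peak = M+2.
P(M+2) = C(3,1) × 0.518^2 × 0.482^1 = 3 × 0.268324 × 0.4820 = 0.387997 (base)
P(M+6) = C(3,3) × 0.518^0 × 0.482^3 = 1 × 1.0000 × 0.11198017 = 0.111980
Relative intensity = 0.111980 / 0.387997 × 100 = 28.9

28.9%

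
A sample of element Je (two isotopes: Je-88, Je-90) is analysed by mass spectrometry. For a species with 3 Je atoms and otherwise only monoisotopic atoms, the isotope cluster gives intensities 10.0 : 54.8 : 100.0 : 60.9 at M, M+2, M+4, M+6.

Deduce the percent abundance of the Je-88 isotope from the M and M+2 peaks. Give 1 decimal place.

35.4%

Let p = fractional abundance of Je-88. I(M+2)/I(M) = [C(3,1)·p^2·(1−p)] / p^3 = 3·(1−p)/p = 54.8/10.0 = 5.4800
(1−p)/p = 5.4800/3 = 1.8267  ⇒  p = 1/(1 + 1.8267) = 0.3538
Je-88: 35.4%, Je-90: 64.6%.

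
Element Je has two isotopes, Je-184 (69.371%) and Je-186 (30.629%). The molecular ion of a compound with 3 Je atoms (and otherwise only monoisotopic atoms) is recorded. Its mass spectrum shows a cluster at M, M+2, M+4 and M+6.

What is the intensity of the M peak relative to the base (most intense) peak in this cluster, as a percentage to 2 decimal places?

75.50%

Binomial terms of (0.69371 + 0.30629)^3: M 0.3338, M+2 0.4422, M+4 0.1952, M+6 0.0287 → M+2 is the base peak.
P(M+2) = C(3,1) × 0.69371^2 × 0.30629^1 = 3 × 0.48123356 × 0.30629 = 0.442191 (base)
P(M) = C(3,0) × 0.69371^3 × 0.30629^0 = 1 × 0.33383654 × 1.0000 = 0.333837
Relative intensity = 0.333837 / 0.442191 × 100 = 75.50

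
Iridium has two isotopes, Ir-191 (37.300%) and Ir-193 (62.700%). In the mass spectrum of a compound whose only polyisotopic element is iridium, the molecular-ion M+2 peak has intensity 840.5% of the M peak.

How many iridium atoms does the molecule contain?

5

The M+2/M ratio from n Ir atoms is n · q/p = n · 0.62700/0.37300.
n = 8.405 × 0.37300/0.62700 = 5.00 ≈ 5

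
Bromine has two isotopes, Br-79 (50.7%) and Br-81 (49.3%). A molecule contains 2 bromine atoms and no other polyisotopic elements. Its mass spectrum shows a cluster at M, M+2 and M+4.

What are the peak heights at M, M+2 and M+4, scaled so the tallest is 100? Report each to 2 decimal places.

51.42 : 100.00 : 48.62

The 2 Br atoms are independent, so intensities follow the terms of (0.507 + 0.493)^2.
P(M) = 0.507^2 = 0.257049
P(M+2) = 2 × 0.507^1 × 0.493^1 = 0.499902
P(M+4) = 0.493^2 = 0.243049
The M+2 peak is largest (0.499902); scaling to 100 gives 51.42 : 100.00 : 48.62.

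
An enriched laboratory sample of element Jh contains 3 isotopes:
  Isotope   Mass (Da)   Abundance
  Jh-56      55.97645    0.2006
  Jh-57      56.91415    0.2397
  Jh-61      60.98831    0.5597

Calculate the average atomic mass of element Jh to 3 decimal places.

59.006 Da

Weight each isotope mass by its fractional abundance: 0.2006 × 55.97645 + 0.2397 × 56.91415 + 0.5597 × 60.98831
= 11.228876 + 13.642322 + 34.135157 = 59.006355 Da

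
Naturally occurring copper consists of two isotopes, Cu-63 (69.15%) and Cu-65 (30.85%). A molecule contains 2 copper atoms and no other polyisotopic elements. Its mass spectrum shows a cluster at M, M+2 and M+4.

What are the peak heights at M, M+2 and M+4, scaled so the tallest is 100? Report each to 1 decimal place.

100.0 : 89.2 : 19.9

Each Cu atom is independently Cu-63 (p = 0.6915) or Cu-65 (q = 0.3085); the cluster is the binomial expansion (p + q)^2.
P(M) = 0.6915^2 = 0.478172
P(M+2) = 2 × 0.6915^1 × 0.3085^1 = 0.426656
P(M+4) = 0.3085^2 = 0.095172
The M peak is largest (0.478172); scaling to 100 gives 100.0 : 89.2 : 19.9.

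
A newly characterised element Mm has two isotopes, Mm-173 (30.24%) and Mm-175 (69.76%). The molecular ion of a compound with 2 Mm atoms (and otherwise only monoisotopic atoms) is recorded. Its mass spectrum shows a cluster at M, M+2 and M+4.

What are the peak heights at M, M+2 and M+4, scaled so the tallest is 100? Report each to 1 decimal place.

Expanding (0.3024 + 0.6976)^2:
P(M) = 0.3024^2 = 0.091446
P(M+2) = 2 × 0.3024^1 × 0.6976^1 = 0.421908
P(M+4) = 0.6976^2 = 0.486646
The M+4 peak is largest (0.486646); scaling to 100 gives 18.8 : 86.7 : 100.0.

18.8 : 86.7 : 100.0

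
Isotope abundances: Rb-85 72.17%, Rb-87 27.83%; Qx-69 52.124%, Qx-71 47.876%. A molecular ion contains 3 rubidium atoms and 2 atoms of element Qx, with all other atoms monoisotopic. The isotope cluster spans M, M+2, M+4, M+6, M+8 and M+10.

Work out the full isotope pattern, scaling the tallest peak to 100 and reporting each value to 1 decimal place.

29.3 : 87.7 : 100.0 : 54.3 : 14.1 : 1.4

Rubidium pattern (n=3): 0.37589809 : 0.43485841 : 0.16768892 : 0.02155458
Element Qx pattern (n=2): 0.27169114 : 0.49909772 : 0.22921114
Convolve the two distributions (both contribute in 2-u steps):
  M: 0.37589809×0.27169114 = 0.102128
  M+2: 0.37589809×0.49909772 + 0.43485841×0.27169114 = 0.305757
  M+4: 0.37589809×0.22921114 + 0.43485841×0.49909772 + 0.16768892×0.27169114 = 0.348756
  M+6: 0.43485841×0.22921114 + 0.16768892×0.49909772 + 0.02155458×0.27169114 = 0.189224
  M+8: 0.16768892×0.22921114 + 0.02155458×0.49909772 = 0.049194
  M+10: 0.02155458×0.22921114 = 0.004941
Scale to base peak (0.348756) = 100: 29.3 : 87.7 : 100.0 : 54.3 : 14.1 : 1.4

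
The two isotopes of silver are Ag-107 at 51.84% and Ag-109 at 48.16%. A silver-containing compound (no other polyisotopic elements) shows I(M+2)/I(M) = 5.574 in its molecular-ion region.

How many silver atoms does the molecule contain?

For n independent Ag atoms, I(M+2)/I(M) = n · (abundance Ag-109) / (abundance Ag-107) = n · 0.4816/0.5184.
n = 5.574 × 0.5184/0.4816 = 6.00 ≈ 6

6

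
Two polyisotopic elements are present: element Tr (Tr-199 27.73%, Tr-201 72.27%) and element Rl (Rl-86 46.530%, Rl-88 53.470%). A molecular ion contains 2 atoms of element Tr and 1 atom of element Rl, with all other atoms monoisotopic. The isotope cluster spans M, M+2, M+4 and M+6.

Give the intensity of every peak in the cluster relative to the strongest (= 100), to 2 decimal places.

7.82 : 49.77 : 100.00 : 61.06

Element Tr pattern (n=2): 0.07689529 : 0.40080942 : 0.52229529
Element Rl pattern (n=1): 0.4653 : 0.5347
Convolve the two distributions (both contribute in 2-u steps):
  M: 0.07689529×0.4653 = 0.035779
  M+2: 0.07689529×0.5347 + 0.40080942×0.4653 = 0.227613
  M+4: 0.40080942×0.5347 + 0.52229529×0.4653 = 0.457337
  M+6: 0.52229529×0.5347 = 0.279271
Scale to base peak (0.457337) = 100: 7.82 : 49.77 : 100.00 : 61.06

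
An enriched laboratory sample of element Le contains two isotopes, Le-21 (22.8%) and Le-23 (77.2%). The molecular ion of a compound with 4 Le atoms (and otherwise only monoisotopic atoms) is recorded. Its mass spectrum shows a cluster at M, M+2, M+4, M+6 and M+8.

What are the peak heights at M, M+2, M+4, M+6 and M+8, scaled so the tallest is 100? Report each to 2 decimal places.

0.64 : 8.72 : 44.30 : 100.00 : 84.65

Expanding (0.228 + 0.772)^4:
P(M) = 0.228^4 = 0.002702
P(M+2) = 4 × 0.228^3 × 0.772^1 = 0.036600
P(M+4) = 6 × 0.228^2 × 0.772^2 = 0.185890
P(M+6) = 4 × 0.228^1 × 0.772^3 = 0.419611
P(M+8) = 0.772^4 = 0.355197
The M+6 peak is largest (0.419611); scaling to 100 gives 0.64 : 8.72 : 44.30 : 100.00 : 84.65.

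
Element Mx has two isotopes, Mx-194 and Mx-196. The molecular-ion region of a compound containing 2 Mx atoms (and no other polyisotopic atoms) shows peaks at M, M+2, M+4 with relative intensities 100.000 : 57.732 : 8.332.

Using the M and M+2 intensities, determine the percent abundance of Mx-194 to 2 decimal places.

Let p = fractional abundance of Mx-194. I(M+2)/I(M) = [C(2,1)·p^1·(1−p)] / p^2 = 2·(1−p)/p = 57.732/100.000 = 0.5773
(1−p)/p = 0.5773/2 = 0.2887  ⇒  p = 1/(1 + 0.2887) = 0.7760
Mx-194: 77.60%, Mx-196: 22.40%.

77.60%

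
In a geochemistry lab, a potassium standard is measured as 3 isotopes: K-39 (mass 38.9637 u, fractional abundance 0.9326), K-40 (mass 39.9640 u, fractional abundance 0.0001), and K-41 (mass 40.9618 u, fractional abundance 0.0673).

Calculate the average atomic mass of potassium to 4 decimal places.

The abundance-weighted mean is 0.9326 × 38.9637 + 0.0001 × 39.9640 + 0.0673 × 40.9618
= 36.33755 + 0.00400 + 2.75673 = 39.09828 u

39.0983 u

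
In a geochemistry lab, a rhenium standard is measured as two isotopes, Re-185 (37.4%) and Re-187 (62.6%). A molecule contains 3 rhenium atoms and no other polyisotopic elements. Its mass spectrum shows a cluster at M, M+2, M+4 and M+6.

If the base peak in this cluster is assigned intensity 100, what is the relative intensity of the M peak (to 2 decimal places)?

(0.374 + 0.626)^3 gives M 0.0523, M+2 0.2627, M+4 0.4397, M+6 0.2453; the largest is M+4.
P(M+4) = C(3,2) × 0.374^1 × 0.626^2 = 3 × 0.3740 × 0.391876 = 0.439685 (base)
P(M) = C(3,0) × 0.374^3 × 0.626^0 = 1 × 0.05231362 × 1.0000 = 0.052314
Relative intensity = 0.052314 / 0.439685 × 100 = 11.90

11.90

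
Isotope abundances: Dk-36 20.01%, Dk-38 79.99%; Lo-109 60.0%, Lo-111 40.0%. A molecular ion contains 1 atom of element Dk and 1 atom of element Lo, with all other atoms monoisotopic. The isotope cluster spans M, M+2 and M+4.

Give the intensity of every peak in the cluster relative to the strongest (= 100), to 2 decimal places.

Element Dk pattern (n=1): 0.2001 : 0.7999
Element Lo pattern (n=1): 0.6000 : 0.4000
Convolve the two distributions (both contribute in 2-u steps):
  M: 0.2001×0.6000 = 0.120060
  M+2: 0.2001×0.4000 + 0.7999×0.6000 = 0.559980
  M+4: 0.7999×0.4000 = 0.319960
Scale to base peak (0.559980) = 100: 21.44 : 100.00 : 57.14

21.44 : 100.00 : 57.14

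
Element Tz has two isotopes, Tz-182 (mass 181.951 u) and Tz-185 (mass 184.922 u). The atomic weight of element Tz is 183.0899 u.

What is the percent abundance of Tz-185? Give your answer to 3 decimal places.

38.334%

Writing the weighted mean with unknown fraction x of Tz-182:
181.951·x + 184.922·(1 − x) = 183.0899
(181.951 − 184.922)·x = 183.0899 − 184.922
x = -1.8321 / -2.971 = 0.61666 → 61.666% Tz-182, 38.334% Tz-185.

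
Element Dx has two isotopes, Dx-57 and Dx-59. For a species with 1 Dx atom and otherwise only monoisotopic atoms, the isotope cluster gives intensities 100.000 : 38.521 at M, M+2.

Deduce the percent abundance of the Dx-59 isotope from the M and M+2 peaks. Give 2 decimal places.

Write p for the Dx-57 fraction. I(M+2)/I(M) = [C(1,1)·p^0·(1−p)] / p^1 = 1·(1−p)/p = 38.521/100.000 = 0.3852
(1−p)/p = 0.3852/1 = 0.3852  ⇒  p = 1/(1 + 0.3852) = 0.7219
Dx-57: 72.19%, Dx-59: 27.81%.

27.81%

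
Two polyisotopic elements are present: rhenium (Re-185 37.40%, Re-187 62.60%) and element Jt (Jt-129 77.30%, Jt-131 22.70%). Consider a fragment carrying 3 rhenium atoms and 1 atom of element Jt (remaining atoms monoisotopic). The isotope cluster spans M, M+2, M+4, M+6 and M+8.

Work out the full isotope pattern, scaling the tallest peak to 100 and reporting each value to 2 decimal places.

Rhenium pattern (n=3): 0.05231362 : 0.26268713 : 0.43968487 : 0.24531438
Element Jt pattern (n=1): 0.7730 : 0.2270
Convolve the two distributions (both contribute in 2-u steps):
  M: 0.05231362×0.7730 = 0.040438
  M+2: 0.05231362×0.2270 + 0.26268713×0.7730 = 0.214932
  M+4: 0.26268713×0.2270 + 0.43968487×0.7730 = 0.399506
  M+6: 0.43968487×0.2270 + 0.24531438×0.7730 = 0.289436
  M+8: 0.24531438×0.2270 = 0.055686
Scale to base peak (0.399506) = 100: 10.12 : 53.80 : 100.00 : 72.45 : 13.94

10.12 : 53.80 : 100.00 : 72.45 : 13.94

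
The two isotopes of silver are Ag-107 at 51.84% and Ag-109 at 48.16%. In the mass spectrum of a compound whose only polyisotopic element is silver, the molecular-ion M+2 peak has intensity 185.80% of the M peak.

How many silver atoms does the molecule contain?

The M+2/M ratio from n Ag atoms is n · q/p = n · 0.4816/0.5184.
n = 1.8580 × 0.5184/0.4816 = 2.00 ≈ 2

2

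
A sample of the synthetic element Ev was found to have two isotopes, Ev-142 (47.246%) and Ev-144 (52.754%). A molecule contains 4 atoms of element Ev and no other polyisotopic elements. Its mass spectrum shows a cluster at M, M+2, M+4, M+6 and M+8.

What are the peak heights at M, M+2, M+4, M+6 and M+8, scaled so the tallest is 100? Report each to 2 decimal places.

13.37 : 59.71 : 100.00 : 74.44 : 20.78

The 4 Ev atoms are independent, so intensities follow the terms of (0.47246 + 0.52754)^4.
P(M) = 0.47246^4 = 0.049826
P(M+2) = 4 × 0.47246^3 × 0.52754^1 = 0.222541
P(M+4) = 6 × 0.47246^2 × 0.52754^2 = 0.372728
P(M+6) = 4 × 0.47246^1 × 0.52754^3 = 0.277454
P(M+8) = 0.52754^4 = 0.077450
The M+4 peak is largest (0.372728); scaling to 100 gives 13.37 : 59.71 : 100.00 : 74.44 : 20.78.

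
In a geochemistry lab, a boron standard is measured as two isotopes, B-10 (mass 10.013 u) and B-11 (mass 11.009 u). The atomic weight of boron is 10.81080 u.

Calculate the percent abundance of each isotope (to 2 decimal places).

Let x be the fractional abundance of B-10; then B-11 has abundance 1 − x.
10.013·x + 11.009·(1 − x) = 10.81080
(10.013 − 11.009)·x = 10.81080 − 11.009
x = -0.19820 / -0.996 = 0.19900 → 19.90% B-10, 80.10% B-11.

B-10: 19.90%, B-11: 80.10%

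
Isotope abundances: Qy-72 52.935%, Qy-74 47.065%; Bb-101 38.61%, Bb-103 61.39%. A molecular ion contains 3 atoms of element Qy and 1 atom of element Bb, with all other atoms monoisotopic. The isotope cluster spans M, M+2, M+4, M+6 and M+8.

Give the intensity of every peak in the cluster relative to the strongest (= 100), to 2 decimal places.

Element Qy pattern (n=3): 0.14832992 : 0.39564452 : 0.35177121 : 0.10425435
Element Bb pattern (n=1): 0.3861 : 0.6139
Convolve the two distributions (both contribute in 2-u steps):
  M: 0.14832992×0.3861 = 0.057270
  M+2: 0.14832992×0.6139 + 0.39564452×0.3861 = 0.243818
  M+4: 0.39564452×0.6139 + 0.35177121×0.3861 = 0.378705
  M+6: 0.35177121×0.6139 + 0.10425435×0.3861 = 0.256205
  M+8: 0.10425435×0.6139 = 0.064002
Scale to base peak (0.378705) = 100: 15.12 : 64.38 : 100.00 : 67.65 : 16.90

15.12 : 64.38 : 100.00 : 67.65 : 16.90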